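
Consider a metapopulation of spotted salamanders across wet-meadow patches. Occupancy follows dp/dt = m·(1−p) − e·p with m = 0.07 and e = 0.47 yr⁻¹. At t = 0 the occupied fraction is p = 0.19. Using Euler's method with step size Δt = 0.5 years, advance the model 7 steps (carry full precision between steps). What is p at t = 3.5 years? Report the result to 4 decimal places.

Update rule: p ← p + [m·(1−p) − e·p]·Δt with Δt = 0.5.
step 1: Δp = -0.01630, p = 0.17370
step 2: Δp = -0.01190, p = 0.16180
step 3: Δp = -0.00869, p = 0.15311
step 4: Δp = -0.00634, p = 0.14677
step 5: Δp = -0.00463, p = 0.14214
step 6: Δp = -0.00338, p = 0.13877
step 7: Δp = -0.00247, p = 0.13630

0.1363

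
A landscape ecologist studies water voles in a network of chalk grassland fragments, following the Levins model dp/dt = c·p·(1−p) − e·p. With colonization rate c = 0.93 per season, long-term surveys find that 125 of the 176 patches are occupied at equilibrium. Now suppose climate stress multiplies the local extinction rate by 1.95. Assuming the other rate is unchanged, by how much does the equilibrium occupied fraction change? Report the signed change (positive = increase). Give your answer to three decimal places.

Observed p* = 125/176 = 0.71023.
Balance c(1−p*) = e gives e = 0.93×(1 − 0.71023) = 0.26949.
New p* = 1 − e/c = 1 − 0.52551/0.93000 = 0.43494.
Δp* = 0.43494 − 0.71023 = -0.27529.

-0.275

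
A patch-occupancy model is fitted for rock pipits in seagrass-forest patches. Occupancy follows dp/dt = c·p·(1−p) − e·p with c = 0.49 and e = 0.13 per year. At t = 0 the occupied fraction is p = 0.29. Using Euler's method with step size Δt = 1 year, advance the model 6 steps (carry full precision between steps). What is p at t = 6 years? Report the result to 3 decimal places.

Update rule: p ← p + [c·p·(1−p) − e·p]·Δt with Δt = 1.
step 1: Δp = +0.06319, p = 0.35319
step 2: Δp = +0.06602, p = 0.41922
step 3: Δp = +0.06480, p = 0.48402
step 4: Δp = +0.05945, p = 0.54347
step 5: Δp = +0.05092, p = 0.59439
step 6: Δp = +0.04086, p = 0.63526

0.635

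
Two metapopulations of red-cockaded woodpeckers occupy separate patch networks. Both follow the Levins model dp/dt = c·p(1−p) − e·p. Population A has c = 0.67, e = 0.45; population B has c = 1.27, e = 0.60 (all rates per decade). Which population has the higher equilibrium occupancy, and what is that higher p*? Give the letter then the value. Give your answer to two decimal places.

A: p*_A = 1 − 0.45/0.67 = 0.3284.
B: p*_B = 1 − 0.60/1.27 = 0.5276.
B is higher at 0.5276.

B, 0.53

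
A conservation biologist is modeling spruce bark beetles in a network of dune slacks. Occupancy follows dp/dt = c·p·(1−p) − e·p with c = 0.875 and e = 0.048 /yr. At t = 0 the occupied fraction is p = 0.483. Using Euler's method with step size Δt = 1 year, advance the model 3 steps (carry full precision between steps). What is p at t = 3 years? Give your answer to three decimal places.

0.916

Update rule: p ← p + [c·p·(1−p) − e·p]·Δt with Δt = 1.
step 1: Δp = +0.19531, p = 0.67831
step 2: Δp = +0.15837, p = 0.83668
step 3: Δp = +0.07940, p = 0.91609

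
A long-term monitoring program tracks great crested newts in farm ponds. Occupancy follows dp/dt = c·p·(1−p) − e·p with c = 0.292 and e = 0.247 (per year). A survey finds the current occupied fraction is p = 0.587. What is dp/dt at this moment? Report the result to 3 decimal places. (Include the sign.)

-0.074

Colonization term: c·p·(1−p) = 0.292×0.587×0.4130 = 0.07079.
Extinction term: e·p = 0.14499.
dp/dt = 0.07079 − 0.14499 = -0.07420.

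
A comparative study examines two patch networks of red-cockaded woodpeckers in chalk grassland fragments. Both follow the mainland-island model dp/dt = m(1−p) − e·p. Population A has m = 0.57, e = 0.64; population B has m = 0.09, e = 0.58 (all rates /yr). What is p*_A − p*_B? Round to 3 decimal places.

0.337

A: p*_A = m/(m+e) = 0.57/1.2100 = 0.4711.
B: p*_B = 0.09/0.6700 = 0.1343.
p*_A − p*_B = 0.4711 − 0.1343 = 0.3367.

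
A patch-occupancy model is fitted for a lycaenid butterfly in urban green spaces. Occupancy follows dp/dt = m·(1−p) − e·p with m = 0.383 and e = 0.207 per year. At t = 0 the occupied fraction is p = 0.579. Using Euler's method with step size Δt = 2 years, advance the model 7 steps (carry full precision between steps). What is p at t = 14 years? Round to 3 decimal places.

Update rule: p ← p + [m·(1−p) − e·p]·Δt with Δt = 2.
t = 2: p = 0.57900 + (+0.08278) = 0.66178
t = 4: p = 0.66178 + (-0.01490) = 0.64688
t = 6: p = 0.64688 + (+0.00268) = 0.64956
t = 8: p = 0.64956 + (-0.00048) = 0.64908
t = 10: p = 0.64908 + (+0.00009) = 0.64917
t = 12: p = 0.64917 + (-0.00002) = 0.64915
t = 14: p = 0.64915 + (+0.00000) = 0.64915

0.649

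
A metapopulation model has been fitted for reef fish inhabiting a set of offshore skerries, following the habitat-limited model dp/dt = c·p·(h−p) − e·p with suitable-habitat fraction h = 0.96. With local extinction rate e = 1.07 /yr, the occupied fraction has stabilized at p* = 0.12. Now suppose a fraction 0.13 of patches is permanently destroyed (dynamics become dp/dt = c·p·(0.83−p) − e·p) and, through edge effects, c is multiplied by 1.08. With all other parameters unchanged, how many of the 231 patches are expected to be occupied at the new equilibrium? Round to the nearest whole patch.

Balance c(h−p*) = e gives c = e/(0.96 − 0.12000) = 1.07/0.84000 = 1.27381.
New p* = 0.83 − e/c = 0.83 − 1.07000/1.37571 = 0.05222.
Expected occupied = 231 × 0.05222 = 12.06 ≈ 12.

12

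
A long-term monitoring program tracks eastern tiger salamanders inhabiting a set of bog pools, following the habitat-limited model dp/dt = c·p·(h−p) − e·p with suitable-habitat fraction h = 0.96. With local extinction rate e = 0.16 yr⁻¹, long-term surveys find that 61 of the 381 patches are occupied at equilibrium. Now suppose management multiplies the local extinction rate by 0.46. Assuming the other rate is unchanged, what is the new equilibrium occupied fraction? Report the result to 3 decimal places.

0.592

Observed p* = 61/381 = 0.16010.
Balance c(h−p*) = e gives c = e/(0.96 − 0.16010) = 0.16/0.79990 = 0.20003.
New p* = 0.96 − e/c = 0.96 − 0.07360/0.20003 = 0.59206.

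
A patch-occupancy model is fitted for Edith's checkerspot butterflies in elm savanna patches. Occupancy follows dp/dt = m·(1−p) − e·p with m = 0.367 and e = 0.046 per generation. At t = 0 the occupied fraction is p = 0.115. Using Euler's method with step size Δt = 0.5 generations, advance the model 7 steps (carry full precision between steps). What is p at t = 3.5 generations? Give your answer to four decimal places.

0.7354

Update rule: p ← p + [m·(1−p) − e·p]·Δt with Δt = 0.5.
p: 0.11500 → 0.27475  (Δp = +0.15975)
p: 0.27475 → 0.40152  (Δp = +0.12676)
p: 0.40152 → 0.50210  (Δp = +0.10059)
p: 0.50210 → 0.58192  (Δp = +0.07982)
p: 0.58192 → 0.64525  (Δp = +0.06333)
p: 0.64525 → 0.69551  (Δp = +0.05026)
p: 0.69551 → 0.73539  (Δp = +0.03988)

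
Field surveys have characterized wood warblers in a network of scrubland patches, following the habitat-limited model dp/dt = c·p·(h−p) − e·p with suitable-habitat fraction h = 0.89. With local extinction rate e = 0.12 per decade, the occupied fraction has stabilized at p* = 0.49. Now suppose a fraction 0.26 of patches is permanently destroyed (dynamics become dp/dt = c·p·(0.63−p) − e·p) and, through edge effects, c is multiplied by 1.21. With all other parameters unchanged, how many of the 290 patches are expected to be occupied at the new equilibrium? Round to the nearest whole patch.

87

Balance c(h−p*) = e gives c = e/(0.89 − 0.49000) = 0.12/0.40000 = 0.30000.
New p* = 0.63 − e/c = 0.63 − 0.12000/0.36300 = 0.29942.
Expected occupied = 290 × 0.29942 = 86.83 ≈ 87.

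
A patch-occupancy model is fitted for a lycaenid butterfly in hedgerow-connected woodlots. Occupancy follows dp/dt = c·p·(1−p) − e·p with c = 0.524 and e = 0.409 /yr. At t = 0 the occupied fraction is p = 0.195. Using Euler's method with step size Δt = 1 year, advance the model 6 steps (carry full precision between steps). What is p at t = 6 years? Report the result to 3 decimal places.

Update rule: p ← p + [c·p·(1−p) − e·p]·Δt with Δt = 1.
step 1: Δp = +0.00250, p = 0.19750
step 2: Δp = +0.00227, p = 0.19977
step 3: Δp = +0.00206, p = 0.20183
step 4: Δp = +0.00186, p = 0.20370
step 5: Δp = +0.00168, p = 0.20538
step 6: Δp = +0.00152, p = 0.20690

0.207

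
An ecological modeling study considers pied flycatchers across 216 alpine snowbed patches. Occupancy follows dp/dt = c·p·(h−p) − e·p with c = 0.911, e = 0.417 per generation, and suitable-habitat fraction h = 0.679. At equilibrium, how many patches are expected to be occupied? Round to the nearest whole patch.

p* = h − e/c = 0.679 − 0.4577 = 0.2213.
Expected occupied patches = N × p* = 216 × 0.2213 = 47.79 ≈ 48.

48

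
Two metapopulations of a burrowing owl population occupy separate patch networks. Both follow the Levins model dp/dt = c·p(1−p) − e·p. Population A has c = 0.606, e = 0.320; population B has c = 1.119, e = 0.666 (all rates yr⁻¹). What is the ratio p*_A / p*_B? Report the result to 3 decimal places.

1.166

A: p*_A = 1 − 0.320/0.606 = 0.4719.
B: p*_B = 1 − 0.666/1.119 = 0.4048.
p*_A / p*_B = 0.4719/0.4048 = 1.1658.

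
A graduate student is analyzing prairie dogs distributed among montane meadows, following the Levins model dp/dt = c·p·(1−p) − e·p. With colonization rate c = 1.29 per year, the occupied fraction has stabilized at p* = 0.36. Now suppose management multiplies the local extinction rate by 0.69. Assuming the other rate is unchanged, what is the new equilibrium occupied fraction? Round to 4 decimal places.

0.5584

Balance c(1−p*) = e gives e = 1.29×(1 − 0.36000) = 0.82560.
New p* = 1 − e/c = 1 − 0.56966/1.29000 = 0.55840.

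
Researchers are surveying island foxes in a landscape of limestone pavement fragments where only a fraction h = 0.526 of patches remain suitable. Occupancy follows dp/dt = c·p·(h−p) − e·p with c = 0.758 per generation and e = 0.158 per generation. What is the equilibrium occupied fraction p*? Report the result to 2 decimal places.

Setting dp/dt = 0 and dividing by p* gives c·(h−p*) = e.
So p* = h − e/c = 0.526 − 0.158/0.758 = 0.526 − 0.2084 = 0.3176.

0.32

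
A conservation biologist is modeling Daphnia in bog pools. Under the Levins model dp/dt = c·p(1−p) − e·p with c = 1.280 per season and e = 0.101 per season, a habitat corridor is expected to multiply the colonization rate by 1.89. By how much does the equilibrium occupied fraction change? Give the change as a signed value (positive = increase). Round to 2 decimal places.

Before: p* = 1 − 0.101/1.280 = 0.9211.
After the change, c = 2.4192, e = 0.101, so p* = 1 − 0.101/2.4192 = 0.9583.
Δp* = 0.9583 − 0.9211 = +0.0372.

0.04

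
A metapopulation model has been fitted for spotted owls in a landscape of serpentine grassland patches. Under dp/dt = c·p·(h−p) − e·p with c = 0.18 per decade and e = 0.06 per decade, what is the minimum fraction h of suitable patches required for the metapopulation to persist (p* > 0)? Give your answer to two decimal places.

0.33

p* = h − e/c is positive only when h > e/c.
h_min = e/c = 0.06/0.18 = 0.3333.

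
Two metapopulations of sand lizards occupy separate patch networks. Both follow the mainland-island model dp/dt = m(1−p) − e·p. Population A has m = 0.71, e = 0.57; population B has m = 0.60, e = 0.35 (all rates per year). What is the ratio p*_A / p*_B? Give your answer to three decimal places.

0.878

A: p*_A = m/(m+e) = 0.71/1.2800 = 0.5547.
B: p*_B = 0.60/0.9500 = 0.6316.
p*_A / p*_B = 0.5547/0.6316 = 0.8783.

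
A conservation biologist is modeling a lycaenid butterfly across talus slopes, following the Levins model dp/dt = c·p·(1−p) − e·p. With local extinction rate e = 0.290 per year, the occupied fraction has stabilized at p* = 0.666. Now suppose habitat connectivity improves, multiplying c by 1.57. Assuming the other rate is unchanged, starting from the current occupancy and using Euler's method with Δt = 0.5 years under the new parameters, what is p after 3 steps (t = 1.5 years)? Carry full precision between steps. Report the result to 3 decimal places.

Balance c(1−p*) = e gives c = e/(1 − 0.66600) = 0.290/0.33400 = 0.86826.
Starting from p₀ = 0.66600; update p ← p + (dp/dt)·Δt with the new parameters.
step 1: Δp = +0.05504, p = 0.72104
step 2: Δp = +0.03254, p = 0.75359
step 3: Δp = +0.01730, p = 0.77088

0.771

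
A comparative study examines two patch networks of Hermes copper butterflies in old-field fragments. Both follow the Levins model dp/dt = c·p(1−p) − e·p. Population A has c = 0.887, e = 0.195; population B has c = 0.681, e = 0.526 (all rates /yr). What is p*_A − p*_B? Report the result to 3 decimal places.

A: p*_A = 1 − 0.195/0.887 = 0.7802.
B: p*_B = 1 − 0.526/0.681 = 0.2276.
p*_A − p*_B = 0.7802 − 0.2276 = 0.5526.

0.553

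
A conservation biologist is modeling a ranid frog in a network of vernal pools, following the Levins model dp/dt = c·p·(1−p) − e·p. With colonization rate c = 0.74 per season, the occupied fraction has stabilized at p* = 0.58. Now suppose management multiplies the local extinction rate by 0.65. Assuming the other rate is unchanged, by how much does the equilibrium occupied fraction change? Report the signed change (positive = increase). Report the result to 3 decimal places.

0.147

Balance c(1−p*) = e gives e = 0.74×(1 − 0.58000) = 0.31080.
New p* = 1 − e/c = 1 − 0.20202/0.74000 = 0.72700.
Δp* = 0.72700 − 0.58000 = +0.14700.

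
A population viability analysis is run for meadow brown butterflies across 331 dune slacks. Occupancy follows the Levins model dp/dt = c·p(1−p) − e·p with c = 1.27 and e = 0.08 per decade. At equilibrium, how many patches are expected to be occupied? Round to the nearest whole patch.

p* = 1 − e/c = 1 − 0.08/1.27 = 0.9370.
Expected occupied patches = N × p* = 331 × 0.9370 = 310.15 ≈ 310.

310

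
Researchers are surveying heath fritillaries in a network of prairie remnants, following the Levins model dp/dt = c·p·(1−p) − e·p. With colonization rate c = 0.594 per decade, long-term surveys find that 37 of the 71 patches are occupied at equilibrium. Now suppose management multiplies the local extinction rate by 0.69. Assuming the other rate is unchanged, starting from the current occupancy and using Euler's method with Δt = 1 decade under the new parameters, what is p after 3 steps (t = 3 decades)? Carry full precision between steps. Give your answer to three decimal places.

Observed p* = 37/71 = 0.52113.
Balance c(1−p*) = e gives e = 0.594×(1 − 0.52113) = 0.28445.
Starting from p₀ = 0.52113; update p ← p + (dp/dt)·Δt with the new parameters.
step 1: Δp = +0.04595, p = 0.56708
step 2: Δp = +0.03453, p = 0.60161
step 3: Δp = +0.02429, p = 0.62590

0.626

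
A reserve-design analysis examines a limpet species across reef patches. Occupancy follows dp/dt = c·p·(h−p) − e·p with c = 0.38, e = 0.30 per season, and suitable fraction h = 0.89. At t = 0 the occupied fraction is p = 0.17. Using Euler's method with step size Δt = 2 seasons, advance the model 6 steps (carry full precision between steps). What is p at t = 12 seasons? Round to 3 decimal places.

0.134

Update rule: p ← p + [c·p·(h−p) − e·p]·Δt with Δt = 2.
  1  |  dp/dt·Δt = -0.008976  |  p_1 = 0.161024
  2  |  dp/dt·Δt = -0.007404  |  p_2 = 0.153620
  3  |  dp/dt·Δt = -0.006199  |  p_3 = 0.147422
  4  |  dp/dt·Δt = -0.005254  |  p_4 = 0.142167
  5  |  dp/dt·Δt = -0.004499  |  p_5 = 0.137668
  6  |  dp/dt·Δt = -0.003886  |  p_6 = 0.133782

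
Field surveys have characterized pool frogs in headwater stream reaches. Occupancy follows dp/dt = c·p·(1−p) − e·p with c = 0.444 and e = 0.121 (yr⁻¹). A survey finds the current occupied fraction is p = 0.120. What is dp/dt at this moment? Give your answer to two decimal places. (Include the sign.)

0.03

Colonization term: c·p·(1−p) = 0.444×0.120×0.8800 = 0.04689.
Extinction term: e·p = 0.01452.
dp/dt = 0.04689 − 0.01452 = 0.03237.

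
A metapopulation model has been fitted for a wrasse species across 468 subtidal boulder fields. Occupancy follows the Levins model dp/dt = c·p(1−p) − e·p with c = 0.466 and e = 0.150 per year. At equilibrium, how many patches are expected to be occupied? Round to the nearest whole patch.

317

p* = 1 − e/c = 1 − 0.150/0.466 = 0.6781.
Expected occupied patches = N × p* = 468 × 0.6781 = 317.36 ≈ 317.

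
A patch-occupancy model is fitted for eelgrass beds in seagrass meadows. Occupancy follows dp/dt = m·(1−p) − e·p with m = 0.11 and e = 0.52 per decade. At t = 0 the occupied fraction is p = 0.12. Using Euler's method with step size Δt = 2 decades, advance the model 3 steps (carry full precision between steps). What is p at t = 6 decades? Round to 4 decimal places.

Update rule: p ← p + [m·(1−p) − e·p]·Δt with Δt = 2.
t = 2: p = 0.12000 + (+0.06880) = 0.18880
t = 4: p = 0.18880 + (-0.01789) = 0.17091
t = 6: p = 0.17091 + (+0.00465) = 0.17556

0.1756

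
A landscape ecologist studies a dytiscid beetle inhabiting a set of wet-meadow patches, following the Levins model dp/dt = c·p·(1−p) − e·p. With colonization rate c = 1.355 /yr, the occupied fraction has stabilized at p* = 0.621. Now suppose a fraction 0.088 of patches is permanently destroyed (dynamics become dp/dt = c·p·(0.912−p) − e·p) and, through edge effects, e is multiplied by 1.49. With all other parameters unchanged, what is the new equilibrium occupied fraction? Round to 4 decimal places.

0.3473

Balance c(1−p*) = e gives e = 1.355×(1 − 0.62100) = 0.51355.
New p* = 0.912 − e/c = 0.912 − 0.76519/1.35500 = 0.34728.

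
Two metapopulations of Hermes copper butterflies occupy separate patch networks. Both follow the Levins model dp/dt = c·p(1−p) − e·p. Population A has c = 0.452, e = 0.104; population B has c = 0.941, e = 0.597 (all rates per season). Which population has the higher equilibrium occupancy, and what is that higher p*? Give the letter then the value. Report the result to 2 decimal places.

A, 0.77

A: p*_A = 1 − 0.104/0.452 = 0.7699.
B: p*_B = 1 − 0.597/0.941 = 0.3656.
A is higher at 0.7699.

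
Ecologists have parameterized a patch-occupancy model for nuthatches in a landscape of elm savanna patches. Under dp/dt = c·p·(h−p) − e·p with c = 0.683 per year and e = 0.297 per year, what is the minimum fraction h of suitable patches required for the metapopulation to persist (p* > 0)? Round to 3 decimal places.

0.435

p* = h − e/c is positive only when h > e/c.
h_min = e/c = 0.297/0.683 = 0.4348.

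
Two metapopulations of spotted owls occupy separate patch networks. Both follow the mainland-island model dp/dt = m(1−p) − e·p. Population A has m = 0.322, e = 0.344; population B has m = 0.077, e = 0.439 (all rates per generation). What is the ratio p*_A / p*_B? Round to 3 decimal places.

A: p*_A = m/(m+e) = 0.322/0.6660 = 0.4835.
B: p*_B = 0.077/0.5160 = 0.1492.
p*_A / p*_B = 0.4835/0.1492 = 3.2400.

3.240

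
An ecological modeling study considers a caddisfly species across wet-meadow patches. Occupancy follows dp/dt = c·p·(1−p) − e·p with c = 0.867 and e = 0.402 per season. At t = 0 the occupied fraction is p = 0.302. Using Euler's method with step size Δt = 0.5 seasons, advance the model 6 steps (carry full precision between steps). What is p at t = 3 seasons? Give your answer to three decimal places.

Update rule: p ← p + [c·p·(1−p) − e·p]·Δt with Δt = 0.5.
p: 0.30200 → 0.33268  (Δp = +0.03068)
p: 0.33268 → 0.36205  (Δp = +0.02937)
p: 0.36205 → 0.38940  (Δp = +0.02735)
p: 0.38940 → 0.41420  (Δp = +0.02480)
p: 0.41420 → 0.43613  (Δp = +0.02193)
p: 0.43613 → 0.45508  (Δp = +0.01894)

0.455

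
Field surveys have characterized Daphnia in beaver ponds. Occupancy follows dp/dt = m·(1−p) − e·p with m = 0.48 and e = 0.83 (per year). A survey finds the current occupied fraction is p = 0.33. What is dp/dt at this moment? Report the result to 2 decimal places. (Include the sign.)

0.05

Colonization term: m·(1−p) = 0.48×0.6700 = 0.32160.
Extinction term: e·p = 0.27390.
dp/dt = 0.32160 − 0.27390 = 0.04770.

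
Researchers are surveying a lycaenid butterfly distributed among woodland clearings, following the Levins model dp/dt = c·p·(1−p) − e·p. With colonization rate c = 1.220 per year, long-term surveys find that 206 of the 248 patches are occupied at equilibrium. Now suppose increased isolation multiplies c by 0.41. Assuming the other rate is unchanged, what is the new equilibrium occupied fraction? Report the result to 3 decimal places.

Observed p* = 206/248 = 0.83065.
Balance c(1−p*) = e gives e = 1.220×(1 − 0.83065) = 0.20661.
New p* = 1 − e/c = 1 − 0.20661/0.50020 = 0.58695.

0.587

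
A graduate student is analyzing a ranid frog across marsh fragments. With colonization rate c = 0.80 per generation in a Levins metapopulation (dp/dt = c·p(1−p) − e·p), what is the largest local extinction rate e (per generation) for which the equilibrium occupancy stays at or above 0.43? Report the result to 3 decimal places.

0.456

1 − e/c ≥ 0.43 ⇒ e ≤ c(1 − 0.43) = 0.80 × 0.5700.
e_max = 0.4560.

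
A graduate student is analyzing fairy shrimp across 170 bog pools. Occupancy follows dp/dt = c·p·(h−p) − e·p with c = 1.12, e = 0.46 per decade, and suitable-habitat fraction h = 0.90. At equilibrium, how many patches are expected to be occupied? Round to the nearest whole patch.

83

p* = h − e/c = 0.90 − 0.4107 = 0.4893.
Expected occupied patches = N × p* = 170 × 0.4893 = 83.18 ≈ 83.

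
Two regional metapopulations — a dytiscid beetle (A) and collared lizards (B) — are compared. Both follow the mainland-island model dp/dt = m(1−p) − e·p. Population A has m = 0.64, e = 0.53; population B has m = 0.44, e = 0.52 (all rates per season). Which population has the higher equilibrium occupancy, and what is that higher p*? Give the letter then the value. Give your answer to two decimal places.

A, 0.55

A: p*_A = m/(m+e) = 0.64/1.1700 = 0.5470.
B: p*_B = 0.44/0.9600 = 0.4583.
A is higher at 0.5470.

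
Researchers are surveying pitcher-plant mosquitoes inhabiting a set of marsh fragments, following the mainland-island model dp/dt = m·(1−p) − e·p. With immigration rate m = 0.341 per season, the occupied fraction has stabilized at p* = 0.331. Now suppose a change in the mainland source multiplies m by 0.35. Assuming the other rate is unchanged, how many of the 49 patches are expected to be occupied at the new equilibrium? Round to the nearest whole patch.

7

Balance m(1−p*) = e·p* gives e = m(1−p*)/p* = 0.341×0.66900/0.33100 = 0.68921.
New p* = m/(m+e) = 0.11935/(0.11935+0.68921) = 0.14761.
Expected occupied = 49 × 0.14761 = 7.23 ≈ 7.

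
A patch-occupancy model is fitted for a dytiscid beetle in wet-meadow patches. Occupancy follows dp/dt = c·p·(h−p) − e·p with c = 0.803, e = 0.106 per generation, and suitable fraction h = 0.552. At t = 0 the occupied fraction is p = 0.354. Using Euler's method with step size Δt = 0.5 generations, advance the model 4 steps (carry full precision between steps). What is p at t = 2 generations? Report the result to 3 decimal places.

0.385

Update rule: p ← p + [c·p·(h−p) − e·p]·Δt with Δt = 0.5.
  1  |  dp/dt·Δt = +0.009380  |  p_1 = 0.363380
  2  |  dp/dt·Δt = +0.008260  |  p_2 = 0.371640
  3  |  dp/dt·Δt = +0.007215  |  p_3 = 0.378855
  4  |  dp/dt·Δt = +0.006258  |  p_4 = 0.385113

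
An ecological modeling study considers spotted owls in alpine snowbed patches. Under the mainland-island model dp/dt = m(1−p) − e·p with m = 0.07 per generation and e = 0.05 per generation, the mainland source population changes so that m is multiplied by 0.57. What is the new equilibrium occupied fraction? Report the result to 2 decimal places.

Before: p* = 0.07/(0.07+0.05) = 0.5833.
After: m = 0.0399, e = 0.05; p* = 0.0399/0.0899 = 0.4438.

0.44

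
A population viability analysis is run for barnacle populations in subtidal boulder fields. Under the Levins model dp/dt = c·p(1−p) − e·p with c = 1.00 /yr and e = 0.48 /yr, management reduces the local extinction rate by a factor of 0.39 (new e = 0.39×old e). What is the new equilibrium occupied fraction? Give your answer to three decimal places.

Before: p* = 1 − 0.48/1.00 = 0.5200.
After the change, c = 1, e = 0.1872, so p* = 1 − 0.1872/1 = 0.8128.

0.813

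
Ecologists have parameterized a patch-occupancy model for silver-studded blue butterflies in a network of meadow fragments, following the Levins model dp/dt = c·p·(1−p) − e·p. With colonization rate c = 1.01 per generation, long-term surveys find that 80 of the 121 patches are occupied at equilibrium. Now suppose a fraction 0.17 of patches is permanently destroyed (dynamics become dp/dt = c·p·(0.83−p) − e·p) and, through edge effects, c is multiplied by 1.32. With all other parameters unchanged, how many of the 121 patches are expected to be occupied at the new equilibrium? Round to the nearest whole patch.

69

Observed p* = 80/121 = 0.66116.
Balance c(1−p*) = e gives e = 1.01×(1 − 0.66116) = 0.34223.
New p* = 0.83 − e/c = 0.83 − 0.34223/1.33320 = 0.57330.
Expected occupied = 121 × 0.57330 = 69.37 ≈ 69.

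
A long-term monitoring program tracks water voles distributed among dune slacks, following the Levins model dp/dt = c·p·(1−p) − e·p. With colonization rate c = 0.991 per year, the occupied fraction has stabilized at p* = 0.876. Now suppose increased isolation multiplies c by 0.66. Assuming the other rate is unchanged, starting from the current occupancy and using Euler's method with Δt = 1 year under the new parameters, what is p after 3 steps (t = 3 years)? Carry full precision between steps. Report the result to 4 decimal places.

0.8178

Balance c(1−p*) = e gives e = 0.991×(1 − 0.87600) = 0.12288.
Starting from p₀ = 0.87600; update p ← p + (dp/dt)·Δt with the new parameters.
t = 1: p = 0.87600 + (-0.03660) = 0.83940
t = 2: p = 0.83940 + (-0.01498) = 0.82442
t = 3: p = 0.82442 + (-0.00663) = 0.81779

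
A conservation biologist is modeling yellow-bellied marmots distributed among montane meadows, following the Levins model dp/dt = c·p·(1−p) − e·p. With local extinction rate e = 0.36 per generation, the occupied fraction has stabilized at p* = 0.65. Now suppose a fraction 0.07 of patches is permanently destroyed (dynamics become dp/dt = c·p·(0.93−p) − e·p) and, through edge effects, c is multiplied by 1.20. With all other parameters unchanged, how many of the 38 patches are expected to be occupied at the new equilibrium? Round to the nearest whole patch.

Balance c(1−p*) = e gives c = e/(1 − 0.65000) = 0.36/0.35000 = 1.02857.
New p* = 0.93 − e/c = 0.93 − 0.36000/1.23428 = 0.63833.
Expected occupied = 38 × 0.63833 = 24.26 ≈ 24.

24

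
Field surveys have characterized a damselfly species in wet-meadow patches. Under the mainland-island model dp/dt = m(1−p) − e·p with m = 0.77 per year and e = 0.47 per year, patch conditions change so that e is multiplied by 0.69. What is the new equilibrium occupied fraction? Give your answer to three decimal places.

Before: p* = 0.77/(0.77+0.47) = 0.6210.
After: m = 0.77, e = 0.3243; p* = 0.77/1.0943 = 0.7036.

0.704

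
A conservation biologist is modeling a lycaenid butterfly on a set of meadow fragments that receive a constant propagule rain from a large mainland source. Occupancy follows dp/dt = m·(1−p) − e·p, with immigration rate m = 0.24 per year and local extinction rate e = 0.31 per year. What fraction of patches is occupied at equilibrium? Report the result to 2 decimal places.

Setting dp/dt = 0: m − m·p* = e·p*, so m = (m+e)·p*.
p* = m/(m+e) = 0.24/(0.24+0.31) = 0.24/0.5500 = 0.4364.

0.44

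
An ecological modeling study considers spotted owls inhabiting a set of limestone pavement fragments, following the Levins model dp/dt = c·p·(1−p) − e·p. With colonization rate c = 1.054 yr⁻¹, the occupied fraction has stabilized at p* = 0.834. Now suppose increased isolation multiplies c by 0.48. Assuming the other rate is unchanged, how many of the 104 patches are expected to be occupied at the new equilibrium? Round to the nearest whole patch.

68

Balance c(1−p*) = e gives e = 1.054×(1 − 0.83400) = 0.17496.
New p* = 1 − e/c = 1 − 0.17496/0.50592 = 0.65417.
Expected occupied = 104 × 0.65417 = 68.03 ≈ 68.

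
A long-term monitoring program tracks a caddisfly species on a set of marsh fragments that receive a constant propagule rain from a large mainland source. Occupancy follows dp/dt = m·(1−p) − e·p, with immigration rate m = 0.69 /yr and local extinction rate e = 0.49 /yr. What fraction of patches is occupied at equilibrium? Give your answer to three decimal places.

0.585

At equilibrium the propagule rain into empty patches balances local extinction: m(1−p*) = e·p*.
p* = m/(m+e) = 0.69/(0.69+0.49) = 0.69/1.1800 = 0.5847.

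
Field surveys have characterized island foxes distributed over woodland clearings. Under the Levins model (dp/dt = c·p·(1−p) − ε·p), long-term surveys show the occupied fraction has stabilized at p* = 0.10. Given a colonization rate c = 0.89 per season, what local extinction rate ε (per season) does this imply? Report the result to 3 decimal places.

0.801

At equilibrium c(1−p*) = ε.
ε = 0.89 × (1 − 0.10) = 0.89 × 0.9000 = 0.8010.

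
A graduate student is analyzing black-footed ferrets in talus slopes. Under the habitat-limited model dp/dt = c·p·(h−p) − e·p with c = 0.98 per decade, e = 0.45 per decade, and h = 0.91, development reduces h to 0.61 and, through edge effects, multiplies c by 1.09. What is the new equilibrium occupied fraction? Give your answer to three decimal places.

Before: p* = h − e/c = 0.91 − 0.45/0.98 = 0.91 − 0.4592 = 0.4508.
After: c = 1.0682, e = 0.45, h = 0.61; p* = 0.61 − 0.45/1.0682 = 0.1887.

0.189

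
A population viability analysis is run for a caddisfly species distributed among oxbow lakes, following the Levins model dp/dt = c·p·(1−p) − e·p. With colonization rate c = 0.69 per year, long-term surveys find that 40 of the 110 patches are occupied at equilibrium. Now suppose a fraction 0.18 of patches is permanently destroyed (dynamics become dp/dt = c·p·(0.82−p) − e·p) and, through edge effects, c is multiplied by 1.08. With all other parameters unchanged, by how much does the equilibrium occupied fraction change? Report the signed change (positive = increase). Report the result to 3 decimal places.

Observed p* = 40/110 = 0.36364.
Balance c(1−p*) = e gives e = 0.69×(1 − 0.36364) = 0.43909.
New p* = 0.82 − e/c = 0.82 − 0.43909/0.74520 = 0.23078.
Δp* = 0.23078 − 0.36364 = -0.13286.

-0.133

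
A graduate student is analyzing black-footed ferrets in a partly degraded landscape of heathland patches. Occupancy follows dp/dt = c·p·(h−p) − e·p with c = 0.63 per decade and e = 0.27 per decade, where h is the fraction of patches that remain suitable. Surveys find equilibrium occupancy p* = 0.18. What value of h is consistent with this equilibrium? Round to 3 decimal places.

0.609

At equilibrium c(h−p*) = e, so h = p* + e/c.
h = 0.18 + 0.27/0.63 = 0.18 + 0.4286 = 0.6086.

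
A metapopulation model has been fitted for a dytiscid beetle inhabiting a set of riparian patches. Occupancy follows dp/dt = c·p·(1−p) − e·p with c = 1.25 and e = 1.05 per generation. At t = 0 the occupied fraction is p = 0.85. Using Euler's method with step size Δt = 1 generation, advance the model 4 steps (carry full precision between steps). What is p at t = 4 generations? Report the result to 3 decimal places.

Update rule: p ← p + [c·p·(1−p) − e·p]·Δt with Δt = 1.
  1  |  dp/dt·Δt = -0.733125  |  p_1 = 0.116875
  2  |  dp/dt·Δt = +0.006300  |  p_2 = 0.123175
  3  |  dp/dt·Δt = +0.005670  |  p_3 = 0.128845
  4  |  dp/dt·Δt = +0.005018  |  p_4 = 0.133863

0.134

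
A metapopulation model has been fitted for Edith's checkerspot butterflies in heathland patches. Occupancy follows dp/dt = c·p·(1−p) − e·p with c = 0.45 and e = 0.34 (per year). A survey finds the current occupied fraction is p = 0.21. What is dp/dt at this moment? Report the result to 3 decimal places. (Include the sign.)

Colonization term: c·p·(1−p) = 0.45×0.21×0.7900 = 0.07465.
Extinction term: e·p = 0.07140.
dp/dt = 0.07465 − 0.07140 = 0.00325.

0.003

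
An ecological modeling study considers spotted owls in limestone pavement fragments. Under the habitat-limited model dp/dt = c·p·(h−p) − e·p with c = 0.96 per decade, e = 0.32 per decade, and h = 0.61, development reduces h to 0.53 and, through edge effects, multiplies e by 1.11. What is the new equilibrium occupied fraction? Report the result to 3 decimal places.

0.160

Before: p* = h − e/c = 0.61 − 0.32/0.96 = 0.61 − 0.3333 = 0.2767.
After: c = 0.96, e = 0.3552, h = 0.53; p* = 0.53 − 0.3552/0.96 = 0.1600.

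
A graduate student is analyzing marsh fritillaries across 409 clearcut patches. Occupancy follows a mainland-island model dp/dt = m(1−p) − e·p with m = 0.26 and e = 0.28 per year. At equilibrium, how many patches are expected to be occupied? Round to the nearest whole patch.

197

p* = m/(m+e) = 0.26/0.5400 = 0.4815.
Expected occupied patches = N × p* = 409 × 0.4815 = 196.93 ≈ 197.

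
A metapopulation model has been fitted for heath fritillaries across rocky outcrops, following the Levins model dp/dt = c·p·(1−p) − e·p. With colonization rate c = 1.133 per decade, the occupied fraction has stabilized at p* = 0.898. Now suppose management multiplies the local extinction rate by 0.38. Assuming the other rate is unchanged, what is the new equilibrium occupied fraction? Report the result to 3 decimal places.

Balance c(1−p*) = e gives e = 1.133×(1 − 0.89800) = 0.11557.
New p* = 1 − e/c = 1 − 0.04392/1.13300 = 0.96124.

0.961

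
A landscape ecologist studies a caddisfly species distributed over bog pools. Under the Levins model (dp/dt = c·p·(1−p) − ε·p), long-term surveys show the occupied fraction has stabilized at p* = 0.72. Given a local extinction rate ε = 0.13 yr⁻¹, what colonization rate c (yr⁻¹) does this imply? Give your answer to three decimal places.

0.464

At equilibrium c(1−p*) = ε, so c = ε/(1−p*).
c = 0.13/(1 − 0.72) = 0.13/0.2800 = 0.4643.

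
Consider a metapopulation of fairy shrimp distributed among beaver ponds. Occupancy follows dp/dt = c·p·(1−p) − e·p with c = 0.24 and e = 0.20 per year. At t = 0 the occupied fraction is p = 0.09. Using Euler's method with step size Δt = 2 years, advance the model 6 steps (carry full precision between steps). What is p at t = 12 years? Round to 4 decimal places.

0.1093

Update rule: p ← p + [c·p·(1−p) − e·p]·Δt with Δt = 2.
step 1: Δp = +0.00331, p = 0.09331
step 2: Δp = +0.00329, p = 0.09660
step 3: Δp = +0.00325, p = 0.09985
step 4: Δp = +0.00320, p = 0.10305
step 5: Δp = +0.00315, p = 0.10620
step 6: Δp = +0.00308, p = 0.10928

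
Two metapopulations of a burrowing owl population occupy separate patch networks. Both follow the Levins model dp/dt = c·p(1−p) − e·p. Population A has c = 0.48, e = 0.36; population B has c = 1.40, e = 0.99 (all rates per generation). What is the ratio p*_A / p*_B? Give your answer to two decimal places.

A: p*_A = 1 − 0.36/0.48 = 0.2500.
B: p*_B = 1 − 0.99/1.40 = 0.2929.
p*_A / p*_B = 0.2500/0.2929 = 0.8537.

0.85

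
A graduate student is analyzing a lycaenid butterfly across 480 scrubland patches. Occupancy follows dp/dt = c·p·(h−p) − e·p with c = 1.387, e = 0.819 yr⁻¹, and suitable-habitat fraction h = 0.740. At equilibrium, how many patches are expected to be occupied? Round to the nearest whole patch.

p* = h − e/c = 0.740 − 0.5905 = 0.1495.
Expected occupied patches = N × p* = 480 × 0.1495 = 71.77 ≈ 72.

72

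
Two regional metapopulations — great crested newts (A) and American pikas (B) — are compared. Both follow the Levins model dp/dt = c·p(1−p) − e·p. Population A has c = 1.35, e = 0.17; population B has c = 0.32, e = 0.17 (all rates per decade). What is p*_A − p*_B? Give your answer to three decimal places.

0.405

A: p*_A = 1 − 0.17/1.35 = 0.8741.
B: p*_B = 1 − 0.17/0.32 = 0.4688.
p*_A − p*_B = 0.8741 − 0.4688 = 0.4053.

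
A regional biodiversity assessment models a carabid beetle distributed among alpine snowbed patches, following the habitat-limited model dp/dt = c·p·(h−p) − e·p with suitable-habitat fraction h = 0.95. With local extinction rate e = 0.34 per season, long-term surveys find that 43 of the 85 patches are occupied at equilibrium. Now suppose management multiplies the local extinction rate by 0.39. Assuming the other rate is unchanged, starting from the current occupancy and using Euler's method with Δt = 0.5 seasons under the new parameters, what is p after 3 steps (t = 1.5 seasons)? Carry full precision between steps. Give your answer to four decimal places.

Observed p* = 43/85 = 0.50588.
Balance c(h−p*) = e gives c = e/(0.95 − 0.50588) = 0.34/0.44412 = 0.76556.
Starting from p₀ = 0.50588; update p ← p + (dp/dt)·Δt with the new parameters.
  1  |  dp/dt·Δt = +0.052460  |  p_1 = 0.558342
  2  |  dp/dt·Δt = +0.046688  |  p_2 = 0.605031
  3  |  dp/dt·Δt = +0.039779  |  p_3 = 0.644810

0.6448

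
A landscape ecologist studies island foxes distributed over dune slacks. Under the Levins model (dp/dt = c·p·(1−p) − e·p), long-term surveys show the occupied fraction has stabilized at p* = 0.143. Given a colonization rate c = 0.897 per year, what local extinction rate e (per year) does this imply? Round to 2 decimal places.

At equilibrium c(1−p*) = e.
e = 0.897 × (1 − 0.143) = 0.897 × 0.8570 = 0.7687.

0.77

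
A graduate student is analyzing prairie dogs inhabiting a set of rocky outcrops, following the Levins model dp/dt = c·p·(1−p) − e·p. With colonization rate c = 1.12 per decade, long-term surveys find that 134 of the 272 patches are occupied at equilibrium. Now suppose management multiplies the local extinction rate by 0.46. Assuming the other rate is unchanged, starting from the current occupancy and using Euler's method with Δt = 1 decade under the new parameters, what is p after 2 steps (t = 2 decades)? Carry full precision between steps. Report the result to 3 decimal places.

Observed p* = 134/272 = 0.49265.
Balance c(1−p*) = e gives e = 1.12×(1 − 0.49265) = 0.56824.
Starting from p₀ = 0.49265; update p ← p + (dp/dt)·Δt with the new parameters.
t = 1: p = 0.49265 + (+0.15117) = 0.64381
t = 2: p = 0.64381 + (+0.08855) = 0.73236

0.732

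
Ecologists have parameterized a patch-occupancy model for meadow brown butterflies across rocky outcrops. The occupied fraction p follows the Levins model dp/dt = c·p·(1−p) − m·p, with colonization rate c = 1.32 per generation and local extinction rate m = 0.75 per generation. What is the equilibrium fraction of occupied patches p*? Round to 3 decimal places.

Setting dp/dt = 0 and dividing through by p* gives c·(1−p*) = m.
So p* = 1 − m/c = 1 − 0.75/1.32 = 1 − 0.5682 = 0.4318.

0.432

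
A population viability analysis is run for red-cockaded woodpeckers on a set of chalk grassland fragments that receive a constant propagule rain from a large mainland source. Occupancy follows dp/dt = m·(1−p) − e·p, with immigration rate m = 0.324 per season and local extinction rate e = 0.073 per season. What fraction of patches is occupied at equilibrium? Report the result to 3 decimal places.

Setting dp/dt = 0: m − m·p* = e·p*, so m = (m+e)·p*.
p* = m/(m+e) = 0.324/(0.324+0.073) = 0.324/0.3970 = 0.8161.

0.816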